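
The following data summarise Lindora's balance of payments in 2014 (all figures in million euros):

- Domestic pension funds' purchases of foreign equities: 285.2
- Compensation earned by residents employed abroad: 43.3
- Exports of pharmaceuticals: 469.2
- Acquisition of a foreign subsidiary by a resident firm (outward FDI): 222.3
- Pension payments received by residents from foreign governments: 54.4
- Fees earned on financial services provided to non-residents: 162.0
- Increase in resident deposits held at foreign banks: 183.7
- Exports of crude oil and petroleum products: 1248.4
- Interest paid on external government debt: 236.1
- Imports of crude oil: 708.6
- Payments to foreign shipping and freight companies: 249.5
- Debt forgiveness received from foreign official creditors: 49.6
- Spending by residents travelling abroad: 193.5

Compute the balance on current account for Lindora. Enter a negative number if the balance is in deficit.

589.6

Goods: -708.6 + 1248.4 + 469.2 = 1009.0
Services: -249.5 + 162.0 - 193.5 = -281.0
Primary income: 43.3 - 236.1 = -192.8
Secondary income: 54.4
Current account = 1009.0 + (-281.0) + (-192.8) + 54.4 = 589.6
(Excluded from the current account — financial account: domestic pension funds' purchases of foreign equities 285.2, acquisition of a foreign subsidiary by a resident firm (outward FDI) 222.3, increase in resident deposits held at foreign banks 183.7; capital account: debt forgiveness received from foreign official creditors 49.6.)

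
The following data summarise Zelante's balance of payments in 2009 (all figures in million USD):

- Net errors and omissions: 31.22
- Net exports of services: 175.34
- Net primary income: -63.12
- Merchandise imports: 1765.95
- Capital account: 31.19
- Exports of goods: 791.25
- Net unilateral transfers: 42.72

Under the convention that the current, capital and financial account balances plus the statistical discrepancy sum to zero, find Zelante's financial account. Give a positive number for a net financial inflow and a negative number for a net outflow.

Goods balance = 791.25 - 1765.95 = -974.70
Services balance = 175.34
Trade balance (goods + services) = -974.70 + 175.34 = -799.36
Net primary income = -63.12
Net secondary income = 42.72
Current account = -799.36 + (-63.12) + 42.72 = -819.76
Financial account = -(-819.76 + 31.19 + 31.22) = 757.35

757.35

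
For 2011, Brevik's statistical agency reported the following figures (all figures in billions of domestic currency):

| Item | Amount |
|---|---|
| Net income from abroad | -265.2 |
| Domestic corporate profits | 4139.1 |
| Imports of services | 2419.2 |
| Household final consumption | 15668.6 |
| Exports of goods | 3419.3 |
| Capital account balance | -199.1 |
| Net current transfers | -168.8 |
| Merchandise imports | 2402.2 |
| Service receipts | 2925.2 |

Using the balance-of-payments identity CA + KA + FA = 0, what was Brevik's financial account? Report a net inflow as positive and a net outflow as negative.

Goods balance = 3419.3 - 2402.2 = 1017.1
Services balance = 2925.2 - 2419.2 = 506.0
Trade balance (goods + services) = 1017.1 + 506.0 = 1523.1
Net primary income = -265.2
Net secondary income = -168.8
Current account = 1523.1 + (-265.2) + (-168.8) = 1089.1
Financial account = -(1089.1 + (-199.1)) = -890.0

-890.0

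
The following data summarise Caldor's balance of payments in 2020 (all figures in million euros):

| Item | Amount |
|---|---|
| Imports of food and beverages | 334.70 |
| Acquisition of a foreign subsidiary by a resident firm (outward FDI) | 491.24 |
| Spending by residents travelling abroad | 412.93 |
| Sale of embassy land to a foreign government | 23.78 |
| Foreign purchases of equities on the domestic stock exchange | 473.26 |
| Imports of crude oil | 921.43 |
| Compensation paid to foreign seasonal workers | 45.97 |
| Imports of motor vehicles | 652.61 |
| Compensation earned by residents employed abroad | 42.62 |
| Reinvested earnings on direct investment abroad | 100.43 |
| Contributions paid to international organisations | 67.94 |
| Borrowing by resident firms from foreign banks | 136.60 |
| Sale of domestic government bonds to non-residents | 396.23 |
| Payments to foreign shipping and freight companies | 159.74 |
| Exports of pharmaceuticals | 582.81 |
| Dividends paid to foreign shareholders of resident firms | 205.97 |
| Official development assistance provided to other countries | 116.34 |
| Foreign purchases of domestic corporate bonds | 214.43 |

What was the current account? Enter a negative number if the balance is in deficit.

Goods: -652.61 - 334.70 + 582.81 - 921.43 = -1325.93
Services: -412.93 - 159.74 = -572.67
Primary income: -205.97 + 100.43 + 42.62 - 45.97 = -108.89
Secondary income: -116.34 - 67.94 = -184.28
Current account = (-1325.93) + (-572.67) + (-108.89) + (-184.28) = -2191.77
(Excluded from the current account — financial account: acquisition of a foreign subsidiary by a resident firm (outward FDI) 491.24, foreign purchases of equities on the domestic stock exchange 473.26, borrowing by resident firms from foreign banks 136.60, sale of domestic government bonds to non-residents 396.23, foreign purchases of domestic corporate bonds 214.43; capital account: sale of embassy land to a foreign government 23.78.)

-2191.77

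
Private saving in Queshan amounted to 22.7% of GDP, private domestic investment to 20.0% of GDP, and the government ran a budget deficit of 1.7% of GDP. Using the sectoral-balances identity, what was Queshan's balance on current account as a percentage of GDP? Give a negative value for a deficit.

1.0

By the sectoral-balances identity, CA = (S_private - I) + (T - G).
Private balance = 22.7 - 20.0 = 2.7
Government balance (T - G) = -1.7
CA = 2.7 + (-1.7) = 1.0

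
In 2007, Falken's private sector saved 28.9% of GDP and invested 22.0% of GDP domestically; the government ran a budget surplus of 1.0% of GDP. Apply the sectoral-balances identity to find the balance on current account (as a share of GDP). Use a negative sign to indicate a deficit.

7.9

By the sectoral-balances identity, CA = (S_private - I) + (T - G).
Private balance = 28.9 - 22.0 = 6.9
Government balance (T - G) = 1.0
CA = 6.9 + 1.0 = 7.9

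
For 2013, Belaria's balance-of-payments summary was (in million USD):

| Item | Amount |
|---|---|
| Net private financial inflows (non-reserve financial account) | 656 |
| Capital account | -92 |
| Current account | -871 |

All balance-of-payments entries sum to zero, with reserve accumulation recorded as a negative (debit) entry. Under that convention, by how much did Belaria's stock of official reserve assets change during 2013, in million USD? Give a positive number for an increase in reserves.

Official reserve transactions balance = -((-871) + (-92) + 656) = 307
An accumulation of reserves is recorded as a debit (negative entry), so the change in the stock of reserves is the negative of that balance.
Change in official reserves = -(307) = -307

-307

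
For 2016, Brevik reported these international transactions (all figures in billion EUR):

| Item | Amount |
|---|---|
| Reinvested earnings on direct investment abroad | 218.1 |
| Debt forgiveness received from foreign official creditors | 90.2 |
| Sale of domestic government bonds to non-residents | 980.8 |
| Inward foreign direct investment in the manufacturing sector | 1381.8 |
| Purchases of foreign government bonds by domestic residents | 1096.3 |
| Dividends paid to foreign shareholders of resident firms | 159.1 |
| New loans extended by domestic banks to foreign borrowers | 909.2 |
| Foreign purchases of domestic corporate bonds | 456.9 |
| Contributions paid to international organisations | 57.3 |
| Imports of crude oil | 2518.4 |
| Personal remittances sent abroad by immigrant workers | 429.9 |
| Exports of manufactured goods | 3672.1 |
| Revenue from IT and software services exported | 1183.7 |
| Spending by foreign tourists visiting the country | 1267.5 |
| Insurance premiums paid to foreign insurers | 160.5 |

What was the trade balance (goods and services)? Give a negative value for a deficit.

Goods: 3672.1 - 2518.4 = 1153.7
Services: -160.5 + 1267.5 + 1183.7 = 2290.7
Trade balance = 1153.7 + 2290.7 = 3444.4
(Excluded from the trade balance — primary income: reinvested earnings on direct investment abroad 218.1, dividends paid to foreign shareholders of resident firms 159.1; capital account: debt forgiveness received from foreign official creditors 90.2; financial account: sale of domestic government bonds to non-residents 980.8, inward foreign direct investment in the manufacturing sector 1381.8, purchases of foreign government bonds by domestic residents 1096.3, new loans extended by domestic banks to foreign borrowers 909.2, foreign purchases of domestic corporate bonds 456.9; secondary income: contributions paid to international organisations 57.3, personal remittances sent abroad by immigrant workers 429.9.)

3444.4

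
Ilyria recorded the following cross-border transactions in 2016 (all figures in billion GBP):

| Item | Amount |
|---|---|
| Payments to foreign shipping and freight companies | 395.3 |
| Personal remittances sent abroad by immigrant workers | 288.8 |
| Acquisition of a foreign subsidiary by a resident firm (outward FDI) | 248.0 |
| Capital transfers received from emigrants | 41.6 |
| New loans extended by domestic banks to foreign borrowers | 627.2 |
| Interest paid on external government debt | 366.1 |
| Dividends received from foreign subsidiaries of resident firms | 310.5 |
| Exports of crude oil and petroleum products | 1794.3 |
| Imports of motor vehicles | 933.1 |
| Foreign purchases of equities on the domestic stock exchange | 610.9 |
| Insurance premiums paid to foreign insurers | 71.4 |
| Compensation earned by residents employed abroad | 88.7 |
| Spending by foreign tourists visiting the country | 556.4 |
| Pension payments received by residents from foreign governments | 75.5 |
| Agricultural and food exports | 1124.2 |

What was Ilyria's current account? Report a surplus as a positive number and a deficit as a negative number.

Goods: 1124.2 + 1794.3 - 933.1 = 1985.4
Services: -71.4 - 395.3 + 556.4 = 89.7
Primary income: 88.7 - 366.1 + 310.5 = 33.1
Secondary income: -288.8 + 75.5 = -213.3
Current account = 1985.4 + 89.7 + 33.1 + (-213.3) = 1894.9
(Excluded from the current account — financial account: acquisition of a foreign subsidiary by a resident firm (outward FDI) 248.0, new loans extended by domestic banks to foreign borrowers 627.2, foreign purchases of equities on the domestic stock exchange 610.9; capital account: capital transfers received from emigrants 41.6.)

1894.9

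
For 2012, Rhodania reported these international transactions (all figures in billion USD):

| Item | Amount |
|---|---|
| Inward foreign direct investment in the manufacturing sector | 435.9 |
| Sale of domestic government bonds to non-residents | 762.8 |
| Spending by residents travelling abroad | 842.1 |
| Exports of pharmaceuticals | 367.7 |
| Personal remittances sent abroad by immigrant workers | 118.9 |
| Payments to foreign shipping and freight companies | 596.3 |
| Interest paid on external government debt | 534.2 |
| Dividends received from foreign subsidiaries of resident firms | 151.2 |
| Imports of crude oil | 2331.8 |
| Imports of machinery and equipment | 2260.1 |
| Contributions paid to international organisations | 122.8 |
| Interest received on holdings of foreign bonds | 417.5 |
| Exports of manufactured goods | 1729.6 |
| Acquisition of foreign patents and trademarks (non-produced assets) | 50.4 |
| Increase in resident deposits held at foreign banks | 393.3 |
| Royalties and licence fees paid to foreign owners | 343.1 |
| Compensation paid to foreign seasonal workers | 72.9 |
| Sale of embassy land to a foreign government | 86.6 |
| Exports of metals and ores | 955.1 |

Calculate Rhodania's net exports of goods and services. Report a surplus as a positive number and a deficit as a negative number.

-3321.0

Goods: 955.1 + 1729.6 - 2331.8 - 2260.1 + 367.7 = -1539.5
Services: -343.1 - 596.3 - 842.1 = -1781.5
Trade balance = -1539.5 + (-1781.5) = -3321.0
(Excluded from the trade balance — financial account: inward foreign direct investment in the manufacturing sector 435.9, sale of domestic government bonds to non-residents 762.8, increase in resident deposits held at foreign banks 393.3; secondary income: personal remittances sent abroad by immigrant workers 118.9, contributions paid to international organisations 122.8; primary income: interest paid on external government debt 534.2, dividends received from foreign subsidiaries of resident firms 151.2, interest received on holdings of foreign bonds 417.5, compensation paid to foreign seasonal workers 72.9; capital account: acquisition of foreign patents and trademarks (non-produced assets) 50.4, sale of embassy land to a foreign government 86.6.)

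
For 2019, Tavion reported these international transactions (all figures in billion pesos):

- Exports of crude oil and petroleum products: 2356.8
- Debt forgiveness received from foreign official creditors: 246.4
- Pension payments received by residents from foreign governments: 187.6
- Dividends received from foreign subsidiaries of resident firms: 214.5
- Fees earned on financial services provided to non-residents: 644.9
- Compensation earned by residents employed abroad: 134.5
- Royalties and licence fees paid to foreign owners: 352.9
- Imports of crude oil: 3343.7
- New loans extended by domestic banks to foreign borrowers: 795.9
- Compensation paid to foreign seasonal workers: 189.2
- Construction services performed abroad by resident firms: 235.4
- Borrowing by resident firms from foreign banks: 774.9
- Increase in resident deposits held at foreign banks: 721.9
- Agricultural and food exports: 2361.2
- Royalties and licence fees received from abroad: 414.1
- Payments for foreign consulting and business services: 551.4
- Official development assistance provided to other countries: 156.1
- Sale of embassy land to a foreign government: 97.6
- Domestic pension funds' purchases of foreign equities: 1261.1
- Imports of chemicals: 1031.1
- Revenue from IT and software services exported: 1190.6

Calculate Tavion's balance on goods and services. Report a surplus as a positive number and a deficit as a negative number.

Goods: 2361.2 - 1031.1 - 3343.7 + 2356.8 = 343.2
Services: -551.4 + 1190.6 + 414.1 + 235.4 - 352.9 + 644.9 = 1580.7
Trade balance = 343.2 + 1580.7 = 1923.9
(Excluded from the trade balance — capital account: debt forgiveness received from foreign official creditors 246.4, sale of embassy land to a foreign government 97.6; secondary income: pension payments received by residents from foreign governments 187.6, official development assistance provided to other countries 156.1; primary income: dividends received from foreign subsidiaries of resident firms 214.5, compensation earned by residents employed abroad 134.5, compensation paid to foreign seasonal workers 189.2; financial account: new loans extended by domestic banks to foreign borrowers 795.9, borrowing by resident firms from foreign banks 774.9, increase in resident deposits held at foreign banks 721.9, domestic pension funds' purchases of foreign equities 1261.1.)

1923.9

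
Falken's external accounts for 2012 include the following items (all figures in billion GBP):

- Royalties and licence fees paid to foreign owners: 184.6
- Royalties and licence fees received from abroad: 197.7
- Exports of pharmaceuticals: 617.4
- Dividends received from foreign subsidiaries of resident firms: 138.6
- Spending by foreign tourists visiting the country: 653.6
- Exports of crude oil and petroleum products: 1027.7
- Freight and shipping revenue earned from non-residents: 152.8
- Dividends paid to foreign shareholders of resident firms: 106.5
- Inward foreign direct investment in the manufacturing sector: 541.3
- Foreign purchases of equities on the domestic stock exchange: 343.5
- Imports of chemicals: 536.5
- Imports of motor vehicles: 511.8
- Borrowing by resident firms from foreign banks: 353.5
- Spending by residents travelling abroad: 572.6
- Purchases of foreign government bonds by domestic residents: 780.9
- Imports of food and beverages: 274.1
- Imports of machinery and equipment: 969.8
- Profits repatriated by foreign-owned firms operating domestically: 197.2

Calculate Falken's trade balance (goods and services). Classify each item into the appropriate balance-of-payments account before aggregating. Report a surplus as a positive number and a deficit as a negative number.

-400.2

Goods: -536.5 + 617.4 - 274.1 - 511.8 + 1027.7 - 969.8 = -647.1
Services: 653.6 - 184.6 + 152.8 + 197.7 - 572.6 = 246.9
Trade balance = -647.1 + 246.9 = -400.2
(Excluded from the trade balance — primary income: dividends received from foreign subsidiaries of resident firms 138.6, dividends paid to foreign shareholders of resident firms 106.5, profits repatriated by foreign-owned firms operating domestically 197.2; financial account: inward foreign direct investment in the manufacturing sector 541.3, foreign purchases of equities on the domestic stock exchange 343.5, borrowing by resident firms from foreign banks 353.5, purchases of foreign government bonds by domestic residents 780.9.)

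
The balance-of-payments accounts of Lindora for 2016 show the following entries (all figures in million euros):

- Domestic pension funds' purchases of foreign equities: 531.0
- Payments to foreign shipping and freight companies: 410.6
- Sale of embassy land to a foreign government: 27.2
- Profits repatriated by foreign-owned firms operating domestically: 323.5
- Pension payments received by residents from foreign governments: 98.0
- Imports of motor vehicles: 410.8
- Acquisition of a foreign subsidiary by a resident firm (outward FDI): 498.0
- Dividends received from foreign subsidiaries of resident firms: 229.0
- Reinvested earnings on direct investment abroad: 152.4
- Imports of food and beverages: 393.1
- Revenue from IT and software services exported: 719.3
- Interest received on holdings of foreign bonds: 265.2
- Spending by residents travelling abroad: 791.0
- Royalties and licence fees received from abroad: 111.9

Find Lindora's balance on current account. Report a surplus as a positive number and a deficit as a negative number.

-753.2

Goods: -393.1 - 410.8 = -803.9
Services: 111.9 - 410.6 + 719.3 - 791.0 = -370.4
Primary income: 265.2 + 229.0 + 152.4 - 323.5 = 323.1
Secondary income: 98.0
Current account = (-803.9) + (-370.4) + 323.1 + 98.0 = -753.2
(Excluded from the current account — financial account: domestic pension funds' purchases of foreign equities 531.0, acquisition of a foreign subsidiary by a resident firm (outward FDI) 498.0; capital account: sale of embassy land to a foreign government 27.2.)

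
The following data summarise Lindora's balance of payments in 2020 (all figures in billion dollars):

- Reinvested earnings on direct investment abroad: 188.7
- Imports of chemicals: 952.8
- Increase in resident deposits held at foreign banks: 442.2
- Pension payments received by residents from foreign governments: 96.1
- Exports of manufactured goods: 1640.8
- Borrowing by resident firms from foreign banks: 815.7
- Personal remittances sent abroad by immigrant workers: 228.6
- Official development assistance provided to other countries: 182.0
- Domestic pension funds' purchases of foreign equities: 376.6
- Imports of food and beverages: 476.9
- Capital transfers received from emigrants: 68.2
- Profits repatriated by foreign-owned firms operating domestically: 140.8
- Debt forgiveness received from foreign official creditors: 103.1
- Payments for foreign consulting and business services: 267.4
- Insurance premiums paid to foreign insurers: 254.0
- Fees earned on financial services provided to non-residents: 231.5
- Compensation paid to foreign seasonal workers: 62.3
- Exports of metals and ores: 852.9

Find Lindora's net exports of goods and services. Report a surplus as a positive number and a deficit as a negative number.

774.1

Goods: 1640.8 - 476.9 + 852.9 - 952.8 = 1064.0
Services: -267.4 - 254.0 + 231.5 = -289.9
Trade balance = 1064.0 + (-289.9) = 774.1
(Excluded from the trade balance — primary income: reinvested earnings on direct investment abroad 188.7, profits repatriated by foreign-owned firms operating domestically 140.8, compensation paid to foreign seasonal workers 62.3; financial account: increase in resident deposits held at foreign banks 442.2, borrowing by resident firms from foreign banks 815.7, domestic pension funds' purchases of foreign equities 376.6; secondary income: pension payments received by residents from foreign governments 96.1, personal remittances sent abroad by immigrant workers 228.6, official development assistance provided to other countries 182.0; capital account: capital transfers received from emigrants 68.2, debt forgiveness received from foreign official creditors 103.1.)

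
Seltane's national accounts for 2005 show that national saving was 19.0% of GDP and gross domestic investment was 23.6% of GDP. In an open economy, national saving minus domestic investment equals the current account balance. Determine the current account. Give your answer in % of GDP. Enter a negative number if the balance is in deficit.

S - I = CA (net lending to the rest of the world).
CA = S - I = 19.0 - 23.6 = -4.6

-4.6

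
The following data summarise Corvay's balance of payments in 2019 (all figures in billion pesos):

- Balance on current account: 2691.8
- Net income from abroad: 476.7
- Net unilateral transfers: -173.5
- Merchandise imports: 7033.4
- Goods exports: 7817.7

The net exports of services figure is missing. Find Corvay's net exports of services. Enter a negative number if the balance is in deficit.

Current account = goods balance + services balance + net primary income + net secondary income
Sum of the known components = 1087.5
Net exports of services = CA - (known components) = 2691.8 - 1087.5 = 1604.3

1604.3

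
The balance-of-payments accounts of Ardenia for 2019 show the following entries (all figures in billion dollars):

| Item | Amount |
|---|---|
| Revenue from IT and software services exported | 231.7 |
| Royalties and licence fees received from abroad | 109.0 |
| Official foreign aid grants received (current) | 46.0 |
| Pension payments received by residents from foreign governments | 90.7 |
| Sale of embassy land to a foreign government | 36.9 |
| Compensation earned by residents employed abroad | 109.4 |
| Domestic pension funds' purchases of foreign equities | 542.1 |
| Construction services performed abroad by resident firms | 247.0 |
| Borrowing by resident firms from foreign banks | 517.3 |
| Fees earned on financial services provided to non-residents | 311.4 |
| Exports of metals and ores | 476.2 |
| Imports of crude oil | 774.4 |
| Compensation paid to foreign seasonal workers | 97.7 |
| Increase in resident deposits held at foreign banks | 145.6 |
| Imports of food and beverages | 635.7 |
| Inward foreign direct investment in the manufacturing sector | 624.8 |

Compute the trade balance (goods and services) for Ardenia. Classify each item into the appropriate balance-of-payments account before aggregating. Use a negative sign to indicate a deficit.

Goods: -635.7 + 476.2 - 774.4 = -933.9
Services: 311.4 + 231.7 + 247.0 + 109.0 = 899.1
Trade balance = -933.9 + 899.1 = -34.8
(Excluded from the trade balance — secondary income: official foreign aid grants received (current) 46.0, pension payments received by residents from foreign governments 90.7; capital account: sale of embassy land to a foreign government 36.9; primary income: compensation earned by residents employed abroad 109.4, compensation paid to foreign seasonal workers 97.7; financial account: domestic pension funds' purchases of foreign equities 542.1, borrowing by resident firms from foreign banks 517.3, increase in resident deposits held at foreign banks 145.6, inward foreign direct investment in the manufacturing sector 624.8.)

-34.8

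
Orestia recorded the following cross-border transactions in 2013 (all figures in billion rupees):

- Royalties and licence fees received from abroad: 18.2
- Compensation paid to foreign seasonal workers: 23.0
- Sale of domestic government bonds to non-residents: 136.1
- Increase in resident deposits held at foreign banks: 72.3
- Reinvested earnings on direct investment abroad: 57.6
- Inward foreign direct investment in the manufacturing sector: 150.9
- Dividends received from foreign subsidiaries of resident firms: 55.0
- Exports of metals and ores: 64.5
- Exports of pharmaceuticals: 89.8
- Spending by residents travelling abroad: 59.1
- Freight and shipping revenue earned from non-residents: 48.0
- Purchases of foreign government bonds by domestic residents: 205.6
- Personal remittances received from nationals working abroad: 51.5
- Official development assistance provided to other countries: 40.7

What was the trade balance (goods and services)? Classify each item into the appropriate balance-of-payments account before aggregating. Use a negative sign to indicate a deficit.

161.4

Goods: 89.8 + 64.5 = 154.3
Services: 48.0 - 59.1 + 18.2 = 7.1
Trade balance = 154.3 + 7.1 = 161.4
(Excluded from the trade balance — primary income: compensation paid to foreign seasonal workers 23.0, reinvested earnings on direct investment abroad 57.6, dividends received from foreign subsidiaries of resident firms 55.0; financial account: sale of domestic government bonds to non-residents 136.1, increase in resident deposits held at foreign banks 72.3, inward foreign direct investment in the manufacturing sector 150.9, purchases of foreign government bonds by domestic residents 205.6; secondary income: personal remittances received from nationals working abroad 51.5, official development assistance provided to other countries 40.7.)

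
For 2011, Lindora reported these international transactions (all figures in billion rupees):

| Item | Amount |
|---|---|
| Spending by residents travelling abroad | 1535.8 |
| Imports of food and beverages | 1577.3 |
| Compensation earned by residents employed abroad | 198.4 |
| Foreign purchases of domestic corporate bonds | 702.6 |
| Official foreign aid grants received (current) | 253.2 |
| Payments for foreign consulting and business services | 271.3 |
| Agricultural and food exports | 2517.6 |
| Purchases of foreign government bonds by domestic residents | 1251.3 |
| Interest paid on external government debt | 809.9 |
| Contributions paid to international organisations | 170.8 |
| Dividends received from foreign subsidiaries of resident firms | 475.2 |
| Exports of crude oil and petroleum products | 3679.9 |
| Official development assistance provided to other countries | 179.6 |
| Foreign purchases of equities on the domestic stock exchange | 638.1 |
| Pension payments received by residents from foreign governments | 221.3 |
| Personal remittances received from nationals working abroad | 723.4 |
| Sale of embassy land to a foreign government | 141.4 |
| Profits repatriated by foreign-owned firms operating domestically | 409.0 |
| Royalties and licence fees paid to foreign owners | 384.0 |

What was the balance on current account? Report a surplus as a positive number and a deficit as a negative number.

Goods: -1577.3 + 2517.6 + 3679.9 = 4620.2
Services: -384.0 - 271.3 - 1535.8 = -2191.1
Primary income: 198.4 - 409.0 - 809.9 + 475.2 = -545.3
Secondary income: -179.6 - 170.8 + 723.4 + 253.2 + 221.3 = 847.5
Current account = 4620.2 + (-2191.1) + (-545.3) + 847.5 = 2731.3
(Excluded from the current account — financial account: foreign purchases of domestic corporate bonds 702.6, purchases of foreign government bonds by domestic residents 1251.3, foreign purchases of equities on the domestic stock exchange 638.1; capital account: sale of embassy land to a foreign government 141.4.)

2731.3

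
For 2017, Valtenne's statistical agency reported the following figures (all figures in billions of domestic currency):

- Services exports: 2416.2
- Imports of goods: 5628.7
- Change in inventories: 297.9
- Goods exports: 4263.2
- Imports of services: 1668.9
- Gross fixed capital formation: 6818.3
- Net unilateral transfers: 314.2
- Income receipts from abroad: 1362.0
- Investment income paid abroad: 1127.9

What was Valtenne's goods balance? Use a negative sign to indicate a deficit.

-1365.5

Goods balance = 4263.2 - 5628.7 = -1365.5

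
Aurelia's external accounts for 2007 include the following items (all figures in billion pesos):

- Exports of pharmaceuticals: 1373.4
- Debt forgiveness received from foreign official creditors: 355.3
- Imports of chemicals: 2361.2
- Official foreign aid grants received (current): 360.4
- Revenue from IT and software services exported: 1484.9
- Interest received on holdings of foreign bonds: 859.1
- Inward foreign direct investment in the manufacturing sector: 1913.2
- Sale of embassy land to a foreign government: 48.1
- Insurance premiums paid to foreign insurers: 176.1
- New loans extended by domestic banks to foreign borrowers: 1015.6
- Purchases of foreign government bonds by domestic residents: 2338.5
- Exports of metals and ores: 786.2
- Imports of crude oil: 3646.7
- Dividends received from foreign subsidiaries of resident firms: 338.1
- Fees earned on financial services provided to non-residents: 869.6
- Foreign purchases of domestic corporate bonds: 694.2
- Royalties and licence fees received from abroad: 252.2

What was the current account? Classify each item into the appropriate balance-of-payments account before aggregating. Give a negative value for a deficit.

139.9

Goods: -2361.2 - 3646.7 + 786.2 + 1373.4 = -3848.3
Services: 1484.9 + 869.6 + 252.2 - 176.1 = 2430.6
Primary income: 859.1 + 338.1 = 1197.2
Secondary income: 360.4
Current account = (-3848.3) + 2430.6 + 1197.2 + 360.4 = 139.9
(Excluded from the current account — capital account: debt forgiveness received from foreign official creditors 355.3, sale of embassy land to a foreign government 48.1; financial account: inward foreign direct investment in the manufacturing sector 1913.2, new loans extended by domestic banks to foreign borrowers 1015.6, purchases of foreign government bonds by domestic residents 2338.5, foreign purchases of domestic corporate bonds 694.2.)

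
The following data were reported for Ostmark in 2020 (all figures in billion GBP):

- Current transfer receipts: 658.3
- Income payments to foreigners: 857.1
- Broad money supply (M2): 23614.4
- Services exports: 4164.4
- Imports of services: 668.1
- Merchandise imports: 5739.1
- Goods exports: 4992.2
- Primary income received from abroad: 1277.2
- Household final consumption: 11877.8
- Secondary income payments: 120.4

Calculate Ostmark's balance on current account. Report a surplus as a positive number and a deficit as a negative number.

Goods balance = 4992.2 - 5739.1 = -746.9
Services balance = 4164.4 - 668.1 = 3496.3
Trade balance (goods + services) = -746.9 + 3496.3 = 2749.4
Net primary income = 1277.2 - 857.1 = 420.1
Net secondary income = 658.3 - 120.4 = 537.9
Current account = 2749.4 + 420.1 + 537.9 = 3707.4

3707.4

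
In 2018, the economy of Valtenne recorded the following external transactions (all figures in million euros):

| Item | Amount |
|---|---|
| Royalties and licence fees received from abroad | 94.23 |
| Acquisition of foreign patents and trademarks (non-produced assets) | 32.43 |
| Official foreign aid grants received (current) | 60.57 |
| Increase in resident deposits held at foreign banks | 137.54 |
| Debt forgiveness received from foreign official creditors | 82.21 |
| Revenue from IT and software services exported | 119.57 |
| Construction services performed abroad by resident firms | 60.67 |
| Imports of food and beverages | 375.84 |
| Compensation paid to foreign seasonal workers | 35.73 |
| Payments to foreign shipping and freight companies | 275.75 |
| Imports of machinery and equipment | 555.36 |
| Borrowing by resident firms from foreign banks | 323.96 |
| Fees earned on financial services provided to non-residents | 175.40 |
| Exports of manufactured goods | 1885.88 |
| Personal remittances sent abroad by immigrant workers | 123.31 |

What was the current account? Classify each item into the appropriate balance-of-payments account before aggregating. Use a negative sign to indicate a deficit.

Goods: -555.36 + 1885.88 - 375.84 = 954.68
Services: 175.40 + 119.57 + 60.67 - 275.75 + 94.23 = 174.12
Primary income: -35.73
Secondary income: 60.57 - 123.31 = -62.74
Current account = 954.68 + 174.12 + (-35.73) + (-62.74) = 1030.33
(Excluded from the current account — capital account: acquisition of foreign patents and trademarks (non-produced assets) 32.43, debt forgiveness received from foreign official creditors 82.21; financial account: increase in resident deposits held at foreign banks 137.54, borrowing by resident firms from foreign banks 323.96.)

1030.33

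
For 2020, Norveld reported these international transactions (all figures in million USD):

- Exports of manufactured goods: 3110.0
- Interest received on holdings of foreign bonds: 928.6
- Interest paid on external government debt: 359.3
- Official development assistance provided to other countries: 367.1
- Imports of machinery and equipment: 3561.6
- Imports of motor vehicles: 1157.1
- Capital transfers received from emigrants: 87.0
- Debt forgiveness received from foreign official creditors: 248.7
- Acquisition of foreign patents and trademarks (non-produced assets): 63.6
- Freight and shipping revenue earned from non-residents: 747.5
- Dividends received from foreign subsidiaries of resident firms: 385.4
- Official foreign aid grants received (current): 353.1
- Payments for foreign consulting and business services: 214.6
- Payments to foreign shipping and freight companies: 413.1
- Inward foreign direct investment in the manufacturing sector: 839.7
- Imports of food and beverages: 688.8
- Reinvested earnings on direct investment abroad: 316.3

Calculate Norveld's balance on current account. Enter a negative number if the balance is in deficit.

-920.7

Goods: 3110.0 - 688.8 - 1157.1 - 3561.6 = -2297.5
Services: -413.1 - 214.6 + 747.5 = 119.8
Primary income: 316.3 + 385.4 + 928.6 - 359.3 = 1271.0
Secondary income: 353.1 - 367.1 = -14.0
Current account = (-2297.5) + 119.8 + 1271.0 + (-14.0) = -920.7
(Excluded from the current account — capital account: capital transfers received from emigrants 87.0, debt forgiveness received from foreign official creditors 248.7, acquisition of foreign patents and trademarks (non-produced assets) 63.6; financial account: inward foreign direct investment in the manufacturing sector 839.7.)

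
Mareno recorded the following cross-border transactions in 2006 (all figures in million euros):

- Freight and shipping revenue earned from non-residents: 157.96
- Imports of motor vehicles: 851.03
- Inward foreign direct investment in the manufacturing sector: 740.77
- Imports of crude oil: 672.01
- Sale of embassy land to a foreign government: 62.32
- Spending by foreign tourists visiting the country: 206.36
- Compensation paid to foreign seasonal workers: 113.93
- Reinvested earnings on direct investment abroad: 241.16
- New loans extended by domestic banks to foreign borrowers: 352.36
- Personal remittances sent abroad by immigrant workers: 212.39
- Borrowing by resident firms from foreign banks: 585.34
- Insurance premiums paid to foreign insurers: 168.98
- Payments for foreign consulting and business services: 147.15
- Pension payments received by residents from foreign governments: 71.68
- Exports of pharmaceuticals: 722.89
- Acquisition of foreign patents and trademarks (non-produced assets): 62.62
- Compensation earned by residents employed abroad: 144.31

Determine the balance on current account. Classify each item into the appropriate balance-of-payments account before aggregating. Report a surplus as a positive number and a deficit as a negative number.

Goods: 722.89 - 851.03 - 672.01 = -800.15
Services: 157.96 - 147.15 - 168.98 + 206.36 = 48.19
Primary income: 241.16 + 144.31 - 113.93 = 271.54
Secondary income: 71.68 - 212.39 = -140.71
Current account = (-800.15) + 48.19 + 271.54 + (-140.71) = -621.13
(Excluded from the current account — financial account: inward foreign direct investment in the manufacturing sector 740.77, new loans extended by domestic banks to foreign borrowers 352.36, borrowing by resident firms from foreign banks 585.34; capital account: sale of embassy land to a foreign government 62.32, acquisition of foreign patents and trademarks (non-produced assets) 62.62.)

-621.13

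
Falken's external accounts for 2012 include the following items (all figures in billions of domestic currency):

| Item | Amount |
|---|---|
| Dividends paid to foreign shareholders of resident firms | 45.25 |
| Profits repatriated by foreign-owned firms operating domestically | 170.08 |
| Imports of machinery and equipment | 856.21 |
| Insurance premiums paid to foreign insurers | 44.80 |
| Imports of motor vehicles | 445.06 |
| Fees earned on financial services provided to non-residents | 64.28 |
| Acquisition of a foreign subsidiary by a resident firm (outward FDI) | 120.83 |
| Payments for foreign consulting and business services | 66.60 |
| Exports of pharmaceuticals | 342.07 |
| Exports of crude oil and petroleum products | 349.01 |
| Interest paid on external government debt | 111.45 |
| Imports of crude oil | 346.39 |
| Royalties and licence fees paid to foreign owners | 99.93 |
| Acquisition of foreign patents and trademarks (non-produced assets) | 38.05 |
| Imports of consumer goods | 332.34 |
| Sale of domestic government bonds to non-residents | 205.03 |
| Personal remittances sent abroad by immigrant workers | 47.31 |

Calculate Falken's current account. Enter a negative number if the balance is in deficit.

-1810.06

Goods: -856.21 + 342.07 - 332.34 - 445.06 - 346.39 + 349.01 = -1288.92
Services: -66.60 - 44.80 - 99.93 + 64.28 = -147.05
Primary income: -111.45 - 170.08 - 45.25 = -326.78
Secondary income: -47.31
Current account = (-1288.92) + (-147.05) + (-326.78) + (-47.31) = -1810.06
(Excluded from the current account — financial account: acquisition of a foreign subsidiary by a resident firm (outward FDI) 120.83, sale of domestic government bonds to non-residents 205.03; capital account: acquisition of foreign patents and trademarks (non-produced assets) 38.05.)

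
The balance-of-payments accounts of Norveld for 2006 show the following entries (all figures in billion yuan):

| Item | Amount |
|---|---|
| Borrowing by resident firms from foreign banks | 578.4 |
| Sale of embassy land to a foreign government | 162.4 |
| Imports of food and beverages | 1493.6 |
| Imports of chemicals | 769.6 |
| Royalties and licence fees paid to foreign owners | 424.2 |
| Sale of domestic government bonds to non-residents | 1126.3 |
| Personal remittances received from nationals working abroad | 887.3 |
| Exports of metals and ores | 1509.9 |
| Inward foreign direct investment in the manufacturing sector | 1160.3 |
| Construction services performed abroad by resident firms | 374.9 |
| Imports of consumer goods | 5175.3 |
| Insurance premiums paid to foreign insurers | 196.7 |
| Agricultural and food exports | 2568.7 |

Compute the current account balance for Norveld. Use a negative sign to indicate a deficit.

-2718.6

Goods: 1509.9 + 2568.7 - 1493.6 - 5175.3 - 769.6 = -3359.9
Services: -424.2 - 196.7 + 374.9 = -246.0
Secondary income: 887.3
Current account = (-3359.9) + (-246.0) + 887.3 = -2718.6
(Excluded from the current account — financial account: borrowing by resident firms from foreign banks 578.4, sale of domestic government bonds to non-residents 1126.3, inward foreign direct investment in the manufacturing sector 1160.3; capital account: sale of embassy land to a foreign government 162.4.)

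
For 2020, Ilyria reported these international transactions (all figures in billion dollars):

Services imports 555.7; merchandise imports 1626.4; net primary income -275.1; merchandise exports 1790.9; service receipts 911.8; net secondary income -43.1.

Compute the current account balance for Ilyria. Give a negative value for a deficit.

202.4

Goods balance = 1790.9 - 1626.4 = 164.5
Services balance = 911.8 - 555.7 = 356.1
Trade balance (goods + services) = 164.5 + 356.1 = 520.6
Net primary income = -275.1
Net secondary income = -43.1
Current account = 520.6 + (-275.1) + (-43.1) = 202.4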